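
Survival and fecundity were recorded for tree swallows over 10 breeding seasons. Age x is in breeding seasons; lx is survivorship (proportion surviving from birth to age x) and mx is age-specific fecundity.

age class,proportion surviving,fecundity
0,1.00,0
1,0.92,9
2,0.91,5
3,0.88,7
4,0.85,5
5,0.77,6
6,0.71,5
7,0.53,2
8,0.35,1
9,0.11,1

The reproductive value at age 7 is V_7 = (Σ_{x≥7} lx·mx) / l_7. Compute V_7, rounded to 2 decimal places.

2.87

lx·mx for x ≥ 7: 1.06, 0.35, 0.11 → sum = 1.52
V_7 = 1.52 / l_7 = 1.52 / 0.53 = 2.867925… → 2.87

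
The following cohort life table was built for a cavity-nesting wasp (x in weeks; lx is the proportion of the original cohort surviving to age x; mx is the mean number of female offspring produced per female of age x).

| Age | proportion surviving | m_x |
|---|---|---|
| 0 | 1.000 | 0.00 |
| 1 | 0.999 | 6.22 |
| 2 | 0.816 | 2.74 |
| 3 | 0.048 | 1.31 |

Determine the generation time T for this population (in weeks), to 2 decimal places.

1.28

lx·mx: 0, 6.21378, 2.23584, 0.06288 → R0 = 8.5125
x·lx·mx: 0, 6.21378, 4.47168, 0.18864 → Σ = 10.8741
T = 10.8741 / 8.5125 = 1.277427… → 1.28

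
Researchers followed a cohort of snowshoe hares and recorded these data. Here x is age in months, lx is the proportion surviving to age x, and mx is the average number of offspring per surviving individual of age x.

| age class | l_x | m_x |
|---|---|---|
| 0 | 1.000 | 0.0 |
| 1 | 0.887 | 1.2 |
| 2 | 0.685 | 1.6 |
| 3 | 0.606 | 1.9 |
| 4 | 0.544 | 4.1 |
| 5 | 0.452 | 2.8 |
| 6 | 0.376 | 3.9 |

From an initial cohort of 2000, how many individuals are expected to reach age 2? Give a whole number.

1370

Expected survivors = N0 · l_2 = 2000 × 0.685 = 1370 → 1370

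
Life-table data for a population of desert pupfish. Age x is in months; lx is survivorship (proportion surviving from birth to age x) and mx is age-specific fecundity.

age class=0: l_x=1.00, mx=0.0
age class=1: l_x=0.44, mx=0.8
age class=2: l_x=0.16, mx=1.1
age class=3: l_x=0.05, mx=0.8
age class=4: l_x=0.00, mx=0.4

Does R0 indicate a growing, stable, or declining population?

R0 = Σ lx·mx = 0 + 0.352 + 0.176 + 0.04 + 0 = 0.568
R0 < 1, so the population is declining.

declining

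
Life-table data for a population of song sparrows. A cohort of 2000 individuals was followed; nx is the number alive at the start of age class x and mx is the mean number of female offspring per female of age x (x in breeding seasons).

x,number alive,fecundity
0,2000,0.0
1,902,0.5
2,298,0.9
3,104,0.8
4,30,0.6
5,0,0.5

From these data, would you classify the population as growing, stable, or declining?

declining

lx = nx/n0 = nx/2000: 1, 0.451, 0.149, 0.052, 0.015, 0
R0 = Σ lx·mx = 0 + 0.2255 + 0.1341 + 0.0416 + 0.009 + 0 = 0.4102
R0 < 1, so the population is declining.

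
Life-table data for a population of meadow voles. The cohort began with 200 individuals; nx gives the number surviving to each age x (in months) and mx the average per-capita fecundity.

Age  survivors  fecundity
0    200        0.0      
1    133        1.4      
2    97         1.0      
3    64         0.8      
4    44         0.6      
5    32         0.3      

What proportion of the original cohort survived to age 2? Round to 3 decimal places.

l_2 = n_2/n_0 = 97/200 = 0.485 → 0.485

0.485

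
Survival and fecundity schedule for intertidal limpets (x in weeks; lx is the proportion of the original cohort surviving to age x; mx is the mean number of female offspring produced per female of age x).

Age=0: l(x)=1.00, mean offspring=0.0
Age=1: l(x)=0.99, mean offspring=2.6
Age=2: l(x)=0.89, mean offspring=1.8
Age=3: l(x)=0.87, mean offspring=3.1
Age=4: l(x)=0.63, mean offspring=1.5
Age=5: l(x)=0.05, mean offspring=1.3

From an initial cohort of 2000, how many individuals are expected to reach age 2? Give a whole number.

1780

Expected survivors = N0 · l_2 = 2000 × 0.89 = 1780 → 1780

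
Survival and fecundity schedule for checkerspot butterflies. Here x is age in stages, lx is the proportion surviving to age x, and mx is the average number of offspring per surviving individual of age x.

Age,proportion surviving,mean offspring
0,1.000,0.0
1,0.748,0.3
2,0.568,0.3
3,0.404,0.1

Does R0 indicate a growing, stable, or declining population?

R0 = Σ lx·mx = 0 + 0.2244 + 0.1704 + 0.0404 = 0.4352
R0 < 1, so the population is declining.

declining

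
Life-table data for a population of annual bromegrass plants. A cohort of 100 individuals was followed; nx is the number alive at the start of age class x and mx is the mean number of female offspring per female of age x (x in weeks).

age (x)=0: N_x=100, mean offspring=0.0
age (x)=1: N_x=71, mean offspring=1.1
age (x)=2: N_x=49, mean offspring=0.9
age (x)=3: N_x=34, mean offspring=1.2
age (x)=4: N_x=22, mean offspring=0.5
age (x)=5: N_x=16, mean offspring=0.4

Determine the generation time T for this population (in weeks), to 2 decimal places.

2.02

lx = nx/n0 = nx/100: 1, 0.71, 0.49, 0.34, 0.22, 0.16
lx·mx: 0, 0.781, 0.441, 0.408, 0.11, 0.064 → R0 = 1.804
x·lx·mx: 0, 0.781, 0.882, 1.224, 0.44, 0.32 → Σ = 3.647
T = 3.647 / 1.804 = 2.021619… → 2.02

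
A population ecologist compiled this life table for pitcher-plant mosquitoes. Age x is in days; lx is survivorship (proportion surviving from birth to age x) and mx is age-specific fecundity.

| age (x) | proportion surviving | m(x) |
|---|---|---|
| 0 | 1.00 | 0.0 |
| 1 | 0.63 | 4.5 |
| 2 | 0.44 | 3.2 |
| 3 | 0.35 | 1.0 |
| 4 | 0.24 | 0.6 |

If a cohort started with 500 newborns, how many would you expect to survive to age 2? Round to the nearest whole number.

Expected survivors = N0 · l_2 = 500 × 0.44 = 220 → 220

220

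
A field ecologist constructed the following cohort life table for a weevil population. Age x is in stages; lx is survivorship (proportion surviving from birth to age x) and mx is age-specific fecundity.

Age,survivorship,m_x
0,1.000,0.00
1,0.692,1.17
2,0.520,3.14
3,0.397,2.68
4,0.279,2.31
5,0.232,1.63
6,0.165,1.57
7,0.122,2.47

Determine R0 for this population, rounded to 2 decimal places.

lx·mx by age: 0, 0.80964, 1.6328, 1.06396, 0.64449, 0.37816, 0.25905, 0.30134
R0 = Σ lx·mx = 5.08944 → 5.09

5.09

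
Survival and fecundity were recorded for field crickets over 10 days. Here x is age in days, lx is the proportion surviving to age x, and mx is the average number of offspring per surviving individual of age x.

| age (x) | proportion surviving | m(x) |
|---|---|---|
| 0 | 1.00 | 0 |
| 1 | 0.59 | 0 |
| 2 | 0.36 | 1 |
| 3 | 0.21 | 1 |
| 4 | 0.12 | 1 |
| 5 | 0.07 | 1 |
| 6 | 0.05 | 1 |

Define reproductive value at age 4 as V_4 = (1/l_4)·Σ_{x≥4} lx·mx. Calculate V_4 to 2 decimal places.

2.00

lx·mx for x ≥ 4: 0.12, 0.07, 0.05 → sum = 0.24
V_4 = 0.24 / l_4 = 0.24 / 0.12 = 2 → 2.00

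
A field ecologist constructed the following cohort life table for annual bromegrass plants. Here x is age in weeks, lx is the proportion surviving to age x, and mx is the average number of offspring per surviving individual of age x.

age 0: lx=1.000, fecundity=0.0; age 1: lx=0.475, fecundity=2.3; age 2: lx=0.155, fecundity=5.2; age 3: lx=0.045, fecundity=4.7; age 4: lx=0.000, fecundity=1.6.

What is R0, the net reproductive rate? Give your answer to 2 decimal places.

lx·mx by age: 0, 1.0925, 0.806, 0.2115, 0
R0 = Σ lx·mx = 2.11 → 2.11

2.11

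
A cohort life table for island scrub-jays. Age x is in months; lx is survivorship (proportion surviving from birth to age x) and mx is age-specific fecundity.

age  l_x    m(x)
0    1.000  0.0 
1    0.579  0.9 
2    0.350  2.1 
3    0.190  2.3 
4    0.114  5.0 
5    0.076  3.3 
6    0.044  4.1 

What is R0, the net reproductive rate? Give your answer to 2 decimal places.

2.69

lx·mx by age: 0, 0.5211, 0.735, 0.437, 0.57, 0.2508, 0.1804
R0 = Σ lx·mx = 2.6943 → 2.69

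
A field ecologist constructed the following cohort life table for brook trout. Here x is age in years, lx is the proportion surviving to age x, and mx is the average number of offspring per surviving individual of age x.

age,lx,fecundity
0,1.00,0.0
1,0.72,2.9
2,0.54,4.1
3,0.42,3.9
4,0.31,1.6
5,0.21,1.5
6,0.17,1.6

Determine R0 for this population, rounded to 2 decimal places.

7.02

lx·mx by age: 0, 2.088, 2.214, 1.638, 0.496, 0.315, 0.272
R0 = Σ lx·mx = 7.023 → 7.02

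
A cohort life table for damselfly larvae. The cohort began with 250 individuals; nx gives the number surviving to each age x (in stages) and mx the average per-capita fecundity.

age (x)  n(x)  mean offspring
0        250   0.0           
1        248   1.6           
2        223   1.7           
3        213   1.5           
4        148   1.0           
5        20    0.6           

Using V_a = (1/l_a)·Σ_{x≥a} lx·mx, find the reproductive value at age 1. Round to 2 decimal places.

lx = nx/n0 = nx/250: 1, 0.992, 0.892, 0.852, 0.592, 0.08
lx·mx for x ≥ 1: 1.5872, 1.5164, 1.278, 0.592, 0.048 → sum = 5.0216
V_1 = 5.0216 / l_1 = 5.0216 / 0.992 = 5.062097… → 5.06

5.06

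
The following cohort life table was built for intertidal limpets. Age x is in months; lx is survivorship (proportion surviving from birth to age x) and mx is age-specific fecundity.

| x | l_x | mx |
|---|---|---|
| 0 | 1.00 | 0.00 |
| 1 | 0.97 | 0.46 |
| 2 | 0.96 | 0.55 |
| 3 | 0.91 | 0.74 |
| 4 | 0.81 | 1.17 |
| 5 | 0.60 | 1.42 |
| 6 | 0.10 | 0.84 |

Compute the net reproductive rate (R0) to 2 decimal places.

lx·mx by age: 0, 0.4462, 0.528, 0.6734, 0.9477, 0.852, 0.084
R0 = Σ lx·mx = 3.5313 → 3.53

3.53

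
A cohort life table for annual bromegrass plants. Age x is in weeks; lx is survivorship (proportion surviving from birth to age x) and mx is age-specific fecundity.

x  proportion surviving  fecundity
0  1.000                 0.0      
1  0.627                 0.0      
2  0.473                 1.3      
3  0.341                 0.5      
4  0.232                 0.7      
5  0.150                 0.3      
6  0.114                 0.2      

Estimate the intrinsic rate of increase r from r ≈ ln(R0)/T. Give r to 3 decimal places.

R0 = Σ lx·mx = 0 + 0 + 0.6149 + 0.1705 + 0.1624 + 0.045 + 0.0228 = 1.0156
Σ x·lx·mx = 2.7527; T = 2.7527/1.0156 = 2.71042…
r ≈ ln(R0)/T = ln(1.0156)/2.71042… = 0.00571… → 0.006

0.006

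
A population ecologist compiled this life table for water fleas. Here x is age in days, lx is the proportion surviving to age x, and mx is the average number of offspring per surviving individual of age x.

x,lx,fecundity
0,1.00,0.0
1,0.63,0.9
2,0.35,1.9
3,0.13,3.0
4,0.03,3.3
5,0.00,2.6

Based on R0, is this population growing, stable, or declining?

R0 = Σ lx·mx = 0 + 0.567 + 0.665 + 0.39 + 0.099 + 0 = 1.721
R0 > 1, so the population is growing.

growing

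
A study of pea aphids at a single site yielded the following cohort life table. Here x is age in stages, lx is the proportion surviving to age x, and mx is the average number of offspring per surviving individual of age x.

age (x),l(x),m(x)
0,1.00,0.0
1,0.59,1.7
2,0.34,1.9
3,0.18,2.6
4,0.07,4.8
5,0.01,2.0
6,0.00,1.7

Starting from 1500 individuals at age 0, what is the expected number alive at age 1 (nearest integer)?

885

Expected survivors = N0 · l_1 = 1500 × 0.59 = 885 → 885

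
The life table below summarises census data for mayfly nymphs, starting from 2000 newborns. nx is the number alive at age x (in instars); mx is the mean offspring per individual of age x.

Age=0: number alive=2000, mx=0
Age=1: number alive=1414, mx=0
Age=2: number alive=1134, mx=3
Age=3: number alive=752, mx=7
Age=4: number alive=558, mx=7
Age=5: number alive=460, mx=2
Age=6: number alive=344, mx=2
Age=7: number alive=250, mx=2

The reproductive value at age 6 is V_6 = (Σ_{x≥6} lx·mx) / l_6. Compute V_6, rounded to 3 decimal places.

lx = nx/n0 = nx/2000: 1, 0.707, 0.567, 0.376, 0.279, 0.23, 0.172, 0.125
lx·mx for x ≥ 6: 0.344, 0.25 → sum = 0.594
V_6 = 0.594 / l_6 = 0.594 / 0.172 = 3.453488… → 3.453

3.453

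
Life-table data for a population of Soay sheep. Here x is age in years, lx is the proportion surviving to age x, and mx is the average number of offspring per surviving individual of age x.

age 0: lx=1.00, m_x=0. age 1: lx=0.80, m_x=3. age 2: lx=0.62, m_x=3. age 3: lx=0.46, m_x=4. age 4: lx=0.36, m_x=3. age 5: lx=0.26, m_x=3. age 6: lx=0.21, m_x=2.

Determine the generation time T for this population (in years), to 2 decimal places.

lx·mx: 0, 2.4, 1.86, 1.84, 1.08, 0.78, 0.42 → R0 = 8.38
x·lx·mx: 0, 2.4, 3.72, 5.52, 4.32, 3.9, 2.52 → Σ = 22.38
T = 22.38 / 8.38 = 2.670644… → 2.67

2.67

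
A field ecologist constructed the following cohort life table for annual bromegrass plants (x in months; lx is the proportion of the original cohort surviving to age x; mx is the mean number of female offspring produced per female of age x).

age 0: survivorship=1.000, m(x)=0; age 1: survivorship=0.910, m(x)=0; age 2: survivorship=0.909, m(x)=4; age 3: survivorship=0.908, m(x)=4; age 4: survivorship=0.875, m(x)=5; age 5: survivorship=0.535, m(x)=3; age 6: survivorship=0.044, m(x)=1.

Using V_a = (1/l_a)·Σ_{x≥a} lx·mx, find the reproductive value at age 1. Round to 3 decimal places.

14.607

lx·mx for x ≥ 1: 0, 3.636, 3.632, 4.375, 1.605, 0.044 → sum = 13.292
V_1 = 13.292 / l_1 = 13.292 / 0.91 = 14.606593… → 14.607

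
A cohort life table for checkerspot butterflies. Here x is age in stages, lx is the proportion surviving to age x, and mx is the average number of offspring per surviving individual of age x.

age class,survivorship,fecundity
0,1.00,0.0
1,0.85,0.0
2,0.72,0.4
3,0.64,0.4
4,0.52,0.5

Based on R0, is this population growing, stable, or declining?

R0 = Σ lx·mx = 0 + 0 + 0.288 + 0.256 + 0.26 = 0.804
R0 < 1, so the population is declining.

declining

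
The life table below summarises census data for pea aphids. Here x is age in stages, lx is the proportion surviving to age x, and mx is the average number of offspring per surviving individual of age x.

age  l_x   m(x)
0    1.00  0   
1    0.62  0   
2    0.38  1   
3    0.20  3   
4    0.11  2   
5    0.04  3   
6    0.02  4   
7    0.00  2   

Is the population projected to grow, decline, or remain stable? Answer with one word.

R0 = Σ lx·mx = 0 + 0 + 0.38 + 0.6 + 0.22 + 0.12 + 0.08 + 0 = 1.4
R0 > 1, so the population is growing.

growing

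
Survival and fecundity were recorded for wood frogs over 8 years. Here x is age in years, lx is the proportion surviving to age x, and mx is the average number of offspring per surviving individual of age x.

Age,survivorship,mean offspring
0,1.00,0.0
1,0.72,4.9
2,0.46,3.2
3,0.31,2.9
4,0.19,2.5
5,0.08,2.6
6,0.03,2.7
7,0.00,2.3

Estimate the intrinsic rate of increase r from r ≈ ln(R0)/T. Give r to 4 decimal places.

1.0033

R0 = Σ lx·mx = 0 + 3.528 + 1.472 + 0.899 + 0.475 + 0.208 + 0.081 + 0 = 6.663
Σ x·lx·mx = 12.595; T = 12.595/6.663 = 1.89029…
r ≈ ln(R0)/T = ln(6.663)/1.89029… = 1.003322… → 1.0033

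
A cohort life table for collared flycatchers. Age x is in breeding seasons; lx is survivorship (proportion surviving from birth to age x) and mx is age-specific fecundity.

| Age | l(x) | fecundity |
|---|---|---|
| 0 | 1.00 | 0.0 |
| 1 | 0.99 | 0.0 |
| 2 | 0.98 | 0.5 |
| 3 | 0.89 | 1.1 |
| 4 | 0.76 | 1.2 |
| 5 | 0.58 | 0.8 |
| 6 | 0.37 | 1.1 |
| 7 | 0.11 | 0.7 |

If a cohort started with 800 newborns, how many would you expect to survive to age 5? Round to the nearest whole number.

464

Expected survivors = N0 · l_5 = 800 × 0.58 = 464 → 464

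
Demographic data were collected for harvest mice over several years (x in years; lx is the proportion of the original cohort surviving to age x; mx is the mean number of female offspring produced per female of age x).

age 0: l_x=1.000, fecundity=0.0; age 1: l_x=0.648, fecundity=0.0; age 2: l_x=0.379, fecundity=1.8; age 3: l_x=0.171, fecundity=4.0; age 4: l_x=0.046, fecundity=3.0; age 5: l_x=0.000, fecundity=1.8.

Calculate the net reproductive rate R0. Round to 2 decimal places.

lx·mx by age: 0, 0, 0.6822, 0.684, 0.138, 0
R0 = Σ lx·mx = 1.5042 → 1.50

1.50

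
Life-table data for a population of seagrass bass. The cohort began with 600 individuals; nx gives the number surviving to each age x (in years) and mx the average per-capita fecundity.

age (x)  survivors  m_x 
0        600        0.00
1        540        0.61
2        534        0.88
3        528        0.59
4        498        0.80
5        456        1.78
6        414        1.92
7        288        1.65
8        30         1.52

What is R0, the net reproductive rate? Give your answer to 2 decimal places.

lx = nx/n0 = nx/600: 1, 0.9, 0.89, 0.88, 0.83, 0.76, 0.69, 0.48, 0.05
lx·mx by age: 0, 0.549, 0.7832, 0.5192, 0.664, 1.3528, 1.3248, 0.792, 0.076
R0 = Σ lx·mx = 6.061 → 6.06

6.06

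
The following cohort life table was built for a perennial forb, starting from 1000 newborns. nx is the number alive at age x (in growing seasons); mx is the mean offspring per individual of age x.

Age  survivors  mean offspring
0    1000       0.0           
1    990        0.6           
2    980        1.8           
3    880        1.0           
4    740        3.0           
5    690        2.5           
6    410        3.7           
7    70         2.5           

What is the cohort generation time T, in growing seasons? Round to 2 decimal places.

lx = nx/n0 = nx/1000: 1, 0.99, 0.98, 0.88, 0.74, 0.69, 0.41, 0.07
lx·mx: 0, 0.594, 1.764, 0.88, 2.22, 1.725, 1.517, 0.175 → R0 = 8.875
x·lx·mx: 0, 0.594, 3.528, 2.64, 8.88, 8.625, 9.102, 1.225 → Σ = 34.594
T = 34.594 / 8.875 = 3.897915… → 3.90

3.90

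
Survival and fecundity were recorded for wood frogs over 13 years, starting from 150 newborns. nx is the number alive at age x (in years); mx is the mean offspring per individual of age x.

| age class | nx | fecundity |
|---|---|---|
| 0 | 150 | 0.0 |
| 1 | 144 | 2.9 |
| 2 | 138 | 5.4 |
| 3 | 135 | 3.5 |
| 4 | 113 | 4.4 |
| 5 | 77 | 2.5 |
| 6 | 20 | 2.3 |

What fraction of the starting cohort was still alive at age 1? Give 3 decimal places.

0.960

l_1 = n_1/n_0 = 144/150 = 0.96 → 0.960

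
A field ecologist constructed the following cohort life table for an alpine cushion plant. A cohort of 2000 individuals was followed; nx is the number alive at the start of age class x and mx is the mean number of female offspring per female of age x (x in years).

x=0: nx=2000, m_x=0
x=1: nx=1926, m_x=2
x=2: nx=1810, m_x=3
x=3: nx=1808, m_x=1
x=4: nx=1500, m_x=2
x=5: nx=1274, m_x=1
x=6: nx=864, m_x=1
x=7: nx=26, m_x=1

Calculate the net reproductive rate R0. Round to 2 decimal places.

8.13

lx = nx/n0 = nx/2000: 1, 0.963, 0.905, 0.904, 0.75, 0.637, 0.432, 0.013
lx·mx by age: 0, 1.926, 2.715, 0.904, 1.5, 0.637, 0.432, 0.013
R0 = Σ lx·mx = 8.127 → 8.13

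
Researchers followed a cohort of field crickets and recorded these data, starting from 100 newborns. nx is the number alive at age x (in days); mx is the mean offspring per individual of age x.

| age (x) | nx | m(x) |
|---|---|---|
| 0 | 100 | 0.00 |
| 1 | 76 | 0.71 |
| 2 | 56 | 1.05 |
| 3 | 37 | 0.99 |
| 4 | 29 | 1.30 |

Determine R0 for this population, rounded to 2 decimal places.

1.87

lx = nx/n0 = nx/100: 1, 0.76, 0.56, 0.37, 0.29
lx·mx by age: 0, 0.5396, 0.588, 0.3663, 0.377
R0 = Σ lx·mx = 1.8709 → 1.87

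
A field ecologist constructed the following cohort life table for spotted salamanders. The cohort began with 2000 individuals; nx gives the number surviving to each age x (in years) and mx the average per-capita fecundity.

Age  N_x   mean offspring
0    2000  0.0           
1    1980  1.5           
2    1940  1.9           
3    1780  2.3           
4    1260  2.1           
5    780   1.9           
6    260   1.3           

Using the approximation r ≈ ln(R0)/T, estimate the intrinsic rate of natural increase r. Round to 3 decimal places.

lx = nx/n0 = nx/2000: 1, 0.99, 0.97, 0.89, 0.63, 0.39, 0.13
R0 = Σ lx·mx = 0 + 1.485 + 1.843 + 2.047 + 1.323 + 0.741 + 0.169 = 7.608
Σ x·lx·mx = 21.323; T = 21.323/7.608 = 2.80271…
r ≈ ln(R0)/T = ln(7.608)/2.80271… = 0.72401… → 0.724

0.724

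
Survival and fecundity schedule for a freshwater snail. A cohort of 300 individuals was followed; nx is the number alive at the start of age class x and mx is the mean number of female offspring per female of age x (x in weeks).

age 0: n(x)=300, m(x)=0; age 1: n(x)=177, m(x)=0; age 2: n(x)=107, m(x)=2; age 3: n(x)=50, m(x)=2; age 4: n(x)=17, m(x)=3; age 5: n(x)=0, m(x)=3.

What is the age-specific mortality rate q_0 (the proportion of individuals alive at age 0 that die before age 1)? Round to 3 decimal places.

lx = nx/n0 = nx/300: 1, 0.59, 0.35667…, 0.16667…, 0.05667…, 0
q_0 = (l_0 − l_1) / l_0 = (1 − 0.59) / 1
     = 0.41 / 1 = 0.41 → 0.410

0.410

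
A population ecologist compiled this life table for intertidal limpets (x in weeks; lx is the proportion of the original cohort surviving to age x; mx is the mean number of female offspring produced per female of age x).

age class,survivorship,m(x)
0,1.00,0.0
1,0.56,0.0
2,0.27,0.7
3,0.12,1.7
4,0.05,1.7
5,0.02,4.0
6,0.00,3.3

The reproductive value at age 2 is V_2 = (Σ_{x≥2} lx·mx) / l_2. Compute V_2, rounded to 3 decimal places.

2.067

lx·mx for x ≥ 2: 0.189, 0.204, 0.085, 0.08, 0 → sum = 0.558
V_2 = 0.558 / l_2 = 0.558 / 0.27 = 2.066667… → 2.067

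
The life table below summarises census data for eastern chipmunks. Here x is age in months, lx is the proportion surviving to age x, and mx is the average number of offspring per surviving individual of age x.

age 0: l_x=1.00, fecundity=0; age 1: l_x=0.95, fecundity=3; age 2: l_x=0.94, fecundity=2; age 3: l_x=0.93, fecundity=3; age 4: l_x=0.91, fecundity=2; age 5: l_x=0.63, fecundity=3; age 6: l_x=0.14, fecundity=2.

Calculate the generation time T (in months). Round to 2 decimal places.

lx·mx: 0, 2.85, 1.88, 2.79, 1.82, 1.89, 0.28 → R0 = 11.51
x·lx·mx: 0, 2.85, 3.76, 8.37, 7.28, 9.45, 1.68 → Σ = 33.39
T = 33.39 / 11.51 = 2.900956… → 2.90

2.90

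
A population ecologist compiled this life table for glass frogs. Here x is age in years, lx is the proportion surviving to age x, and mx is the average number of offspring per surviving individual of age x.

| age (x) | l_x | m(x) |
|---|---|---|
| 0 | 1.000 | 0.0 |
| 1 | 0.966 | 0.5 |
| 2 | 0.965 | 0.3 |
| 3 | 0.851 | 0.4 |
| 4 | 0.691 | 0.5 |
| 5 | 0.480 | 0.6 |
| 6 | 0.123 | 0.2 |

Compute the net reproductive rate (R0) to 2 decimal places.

1.77

lx·mx by age: 0, 0.483, 0.2895, 0.3404, 0.3455, 0.288, 0.0246
R0 = Σ lx·mx = 1.771 → 1.77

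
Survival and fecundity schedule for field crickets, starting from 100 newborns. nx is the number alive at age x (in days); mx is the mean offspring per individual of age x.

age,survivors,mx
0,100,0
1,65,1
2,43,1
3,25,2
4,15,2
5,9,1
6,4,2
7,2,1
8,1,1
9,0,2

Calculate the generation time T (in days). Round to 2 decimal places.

lx = nx/n0 = nx/100: 1, 0.65, 0.43, 0.25, 0.15, 0.09, 0.04, 0.02, 0.01, 0
lx·mx: 0, 0.65, 0.43, 0.5, 0.3, 0.09, 0.08, 0.02, 0.01, 0 → R0 = 2.08
x·lx·mx: 0, 0.65, 0.86, 1.5, 1.2, 0.45, 0.48, 0.14, 0.08, 0 → Σ = 5.36
T = 5.36 / 2.08 = 2.576923… → 2.58

2.58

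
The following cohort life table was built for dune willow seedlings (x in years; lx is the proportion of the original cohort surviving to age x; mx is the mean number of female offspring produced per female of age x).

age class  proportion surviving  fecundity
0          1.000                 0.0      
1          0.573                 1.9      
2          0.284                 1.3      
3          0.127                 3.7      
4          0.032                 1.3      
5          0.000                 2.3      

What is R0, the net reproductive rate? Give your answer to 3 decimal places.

lx·mx by age: 0, 1.0887, 0.3692, 0.4699, 0.0416, 0
R0 = Σ lx·mx = 1.9694 → 1.969

1.969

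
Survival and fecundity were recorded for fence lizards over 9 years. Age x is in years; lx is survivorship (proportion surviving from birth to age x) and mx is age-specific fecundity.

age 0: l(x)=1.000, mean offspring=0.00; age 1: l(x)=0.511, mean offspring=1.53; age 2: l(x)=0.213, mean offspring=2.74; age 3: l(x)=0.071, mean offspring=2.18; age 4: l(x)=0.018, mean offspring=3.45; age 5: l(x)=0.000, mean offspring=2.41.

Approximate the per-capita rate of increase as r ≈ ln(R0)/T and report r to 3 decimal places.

0.273

R0 = Σ lx·mx = 0 + 0.78183 + 0.58362 + 0.15478 + 0.0621 + 0 = 1.58233
Σ x·lx·mx = 2.66181; T = 2.66181/1.58233 = 1.68221…
r ≈ ln(R0)/T = ln(1.58233)/1.68221… = 0.2728… → 0.273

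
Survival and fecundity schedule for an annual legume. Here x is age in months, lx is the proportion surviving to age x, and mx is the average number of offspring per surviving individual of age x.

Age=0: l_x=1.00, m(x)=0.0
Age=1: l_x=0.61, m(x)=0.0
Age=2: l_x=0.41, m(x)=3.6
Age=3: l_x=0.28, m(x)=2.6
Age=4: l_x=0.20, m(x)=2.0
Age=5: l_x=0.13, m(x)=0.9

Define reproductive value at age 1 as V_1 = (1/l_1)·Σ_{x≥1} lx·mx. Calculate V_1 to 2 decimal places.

4.46

lx·mx for x ≥ 1: 0, 1.476, 0.728, 0.4, 0.117 → sum = 2.721
V_1 = 2.721 / l_1 = 2.721 / 0.61 = 4.460656… → 4.46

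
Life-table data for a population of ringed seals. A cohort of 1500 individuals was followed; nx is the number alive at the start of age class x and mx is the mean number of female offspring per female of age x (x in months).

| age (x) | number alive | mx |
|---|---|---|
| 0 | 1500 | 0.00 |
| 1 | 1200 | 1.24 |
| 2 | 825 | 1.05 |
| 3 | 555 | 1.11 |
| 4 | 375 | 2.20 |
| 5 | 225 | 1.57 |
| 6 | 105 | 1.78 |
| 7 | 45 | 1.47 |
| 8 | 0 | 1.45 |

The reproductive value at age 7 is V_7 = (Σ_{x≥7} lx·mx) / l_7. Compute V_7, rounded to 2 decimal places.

lx = nx/n0 = nx/1500: 1, 0.8, 0.55, 0.37, 0.25, 0.15, 0.07, 0.03, 0
lx·mx for x ≥ 7: 0.0441, 0 → sum = 0.0441
V_7 = 0.0441 / l_7 = 0.0441 / 0.03 = 1.47 → 1.47

1.47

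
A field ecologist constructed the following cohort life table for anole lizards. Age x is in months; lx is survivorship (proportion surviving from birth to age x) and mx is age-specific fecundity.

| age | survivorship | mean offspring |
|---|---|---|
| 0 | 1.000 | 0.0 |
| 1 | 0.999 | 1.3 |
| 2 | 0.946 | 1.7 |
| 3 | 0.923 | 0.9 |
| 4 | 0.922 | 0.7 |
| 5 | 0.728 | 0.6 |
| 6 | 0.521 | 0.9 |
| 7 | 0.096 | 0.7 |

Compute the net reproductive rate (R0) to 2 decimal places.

lx·mx by age: 0, 1.2987, 1.6082, 0.8307, 0.6454, 0.4368, 0.4689, 0.0672
R0 = Σ lx·mx = 5.3559 → 5.36

5.36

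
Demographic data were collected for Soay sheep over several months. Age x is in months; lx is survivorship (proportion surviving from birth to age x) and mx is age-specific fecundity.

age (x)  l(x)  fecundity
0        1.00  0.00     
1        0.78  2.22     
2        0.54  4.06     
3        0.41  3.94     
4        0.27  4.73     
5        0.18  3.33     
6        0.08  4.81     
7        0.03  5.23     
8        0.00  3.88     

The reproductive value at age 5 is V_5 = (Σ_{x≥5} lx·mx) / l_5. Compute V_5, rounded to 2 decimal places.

6.34

lx·mx for x ≥ 5: 0.5994, 0.3848, 0.1569, 0 → sum = 1.1411
V_5 = 1.1411 / l_5 = 1.1411 / 0.18 = 6.339444… → 6.34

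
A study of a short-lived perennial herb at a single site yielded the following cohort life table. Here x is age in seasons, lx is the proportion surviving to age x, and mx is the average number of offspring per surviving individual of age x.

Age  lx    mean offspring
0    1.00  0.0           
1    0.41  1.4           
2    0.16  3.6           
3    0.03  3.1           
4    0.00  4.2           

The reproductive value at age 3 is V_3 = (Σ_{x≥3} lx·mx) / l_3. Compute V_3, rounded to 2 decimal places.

lx·mx for x ≥ 3: 0.093, 0 → sum = 0.093
V_3 = 0.093 / l_3 = 0.093 / 0.03 = 3.1 → 3.10

3.10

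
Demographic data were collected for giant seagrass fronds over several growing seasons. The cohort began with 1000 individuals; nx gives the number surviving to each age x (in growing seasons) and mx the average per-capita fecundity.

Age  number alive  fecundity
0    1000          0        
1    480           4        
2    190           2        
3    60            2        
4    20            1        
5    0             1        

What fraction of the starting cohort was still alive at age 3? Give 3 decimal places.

l_3 = n_3/n_0 = 60/1000 = 0.06 → 0.060

0.060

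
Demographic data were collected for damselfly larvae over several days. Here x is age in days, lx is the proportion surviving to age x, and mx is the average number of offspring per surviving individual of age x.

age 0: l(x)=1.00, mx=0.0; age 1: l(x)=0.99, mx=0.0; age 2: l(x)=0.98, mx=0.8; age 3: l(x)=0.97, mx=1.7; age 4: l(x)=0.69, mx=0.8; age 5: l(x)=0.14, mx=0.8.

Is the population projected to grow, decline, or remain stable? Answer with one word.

R0 = Σ lx·mx = 0 + 0 + 0.784 + 1.649 + 0.552 + 0.112 = 3.097
R0 > 1, so the population is growing.

growing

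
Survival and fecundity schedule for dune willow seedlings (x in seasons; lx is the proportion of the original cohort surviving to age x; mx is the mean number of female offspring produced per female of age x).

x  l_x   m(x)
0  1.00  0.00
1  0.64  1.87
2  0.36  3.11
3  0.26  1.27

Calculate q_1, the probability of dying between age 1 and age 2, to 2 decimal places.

q_1 = (l_1 − l_2) / l_1 = (0.64 − 0.36) / 0.64
     = 0.28 / 0.64 = 0.4375 → 0.44

0.44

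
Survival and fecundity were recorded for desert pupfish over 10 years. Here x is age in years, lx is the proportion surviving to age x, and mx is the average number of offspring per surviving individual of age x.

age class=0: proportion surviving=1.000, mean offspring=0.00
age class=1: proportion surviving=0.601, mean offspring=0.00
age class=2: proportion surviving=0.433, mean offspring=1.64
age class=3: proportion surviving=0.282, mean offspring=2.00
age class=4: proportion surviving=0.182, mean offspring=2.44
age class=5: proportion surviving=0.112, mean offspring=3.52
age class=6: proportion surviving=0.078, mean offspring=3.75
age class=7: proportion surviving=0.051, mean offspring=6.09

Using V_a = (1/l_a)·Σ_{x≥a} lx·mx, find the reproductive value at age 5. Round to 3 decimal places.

8.905

lx·mx for x ≥ 5: 0.39424, 0.2925, 0.31059 → sum = 0.99733
V_5 = 0.99733 / l_5 = 0.99733 / 0.112 = 8.904732… → 8.905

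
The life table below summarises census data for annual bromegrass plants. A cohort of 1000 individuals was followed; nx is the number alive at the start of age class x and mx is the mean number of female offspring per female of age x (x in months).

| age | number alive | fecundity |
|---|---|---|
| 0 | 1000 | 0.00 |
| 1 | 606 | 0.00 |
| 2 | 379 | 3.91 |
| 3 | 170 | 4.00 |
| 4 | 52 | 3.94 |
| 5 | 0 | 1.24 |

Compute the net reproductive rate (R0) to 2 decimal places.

2.37

lx = nx/n0 = nx/1000: 1, 0.606, 0.379, 0.17, 0.052, 0
lx·mx by age: 0, 0, 1.48189, 0.68, 0.20488, 0
R0 = Σ lx·mx = 2.36677 → 2.37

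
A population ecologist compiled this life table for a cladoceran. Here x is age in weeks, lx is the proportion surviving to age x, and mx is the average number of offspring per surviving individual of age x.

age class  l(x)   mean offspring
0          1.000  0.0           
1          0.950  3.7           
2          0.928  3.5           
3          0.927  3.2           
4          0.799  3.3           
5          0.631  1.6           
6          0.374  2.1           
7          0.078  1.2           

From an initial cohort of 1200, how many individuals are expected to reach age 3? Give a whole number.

Expected survivors = N0 · l_3 = 1200 × 0.927 = 1112.4 → 1112

1112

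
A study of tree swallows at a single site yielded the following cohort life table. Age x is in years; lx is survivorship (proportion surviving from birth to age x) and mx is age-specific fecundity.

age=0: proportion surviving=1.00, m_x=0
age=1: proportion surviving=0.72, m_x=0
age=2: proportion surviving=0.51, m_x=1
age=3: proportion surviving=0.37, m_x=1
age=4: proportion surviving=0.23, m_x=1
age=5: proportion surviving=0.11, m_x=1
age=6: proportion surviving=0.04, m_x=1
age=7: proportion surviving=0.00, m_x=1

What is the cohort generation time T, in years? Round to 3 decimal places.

lx·mx: 0, 0, 0.51, 0.37, 0.23, 0.11, 0.04, 0 → R0 = 1.26
x·lx·mx: 0, 0, 1.02, 1.11, 0.92, 0.55, 0.24, 0 → Σ = 3.84
T = 3.84 / 1.26 = 3.047619… → 3.048

3.048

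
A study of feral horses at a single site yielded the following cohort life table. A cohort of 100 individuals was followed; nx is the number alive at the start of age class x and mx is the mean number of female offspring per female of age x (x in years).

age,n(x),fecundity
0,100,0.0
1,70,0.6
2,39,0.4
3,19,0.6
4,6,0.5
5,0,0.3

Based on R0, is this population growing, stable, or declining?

lx = nx/n0 = nx/100: 1, 0.7, 0.39, 0.19, 0.06, 0
R0 = Σ lx·mx = 0 + 0.42 + 0.156 + 0.114 + 0.03 + 0 = 0.72
R0 < 1, so the population is declining.

declining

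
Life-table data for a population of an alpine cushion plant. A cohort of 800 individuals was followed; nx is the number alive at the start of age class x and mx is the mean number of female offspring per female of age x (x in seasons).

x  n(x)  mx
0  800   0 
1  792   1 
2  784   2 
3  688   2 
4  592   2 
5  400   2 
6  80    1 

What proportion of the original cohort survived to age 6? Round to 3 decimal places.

l_6 = n_6/n_0 = 80/800 = 0.1 → 0.100

0.100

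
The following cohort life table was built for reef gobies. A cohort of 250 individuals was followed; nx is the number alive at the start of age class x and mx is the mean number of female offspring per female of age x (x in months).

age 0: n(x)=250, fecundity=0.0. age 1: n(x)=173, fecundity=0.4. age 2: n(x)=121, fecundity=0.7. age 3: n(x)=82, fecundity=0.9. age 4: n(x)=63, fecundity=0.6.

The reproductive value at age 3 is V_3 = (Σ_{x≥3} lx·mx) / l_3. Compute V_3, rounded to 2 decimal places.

lx = nx/n0 = nx/250: 1, 0.692, 0.484, 0.328, 0.252
lx·mx for x ≥ 3: 0.2952, 0.1512 → sum = 0.4464
V_3 = 0.4464 / l_3 = 0.4464 / 0.328 = 1.360976… → 1.36

1.36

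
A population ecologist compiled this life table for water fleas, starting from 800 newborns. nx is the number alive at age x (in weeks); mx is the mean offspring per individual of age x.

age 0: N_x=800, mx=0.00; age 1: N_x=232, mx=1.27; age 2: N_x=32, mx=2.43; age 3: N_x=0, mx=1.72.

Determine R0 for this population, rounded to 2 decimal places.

0.47

lx = nx/n0 = nx/800: 1, 0.29, 0.04, 0
lx·mx by age: 0, 0.3683, 0.0972, 0
R0 = Σ lx·mx = 0.4655 → 0.47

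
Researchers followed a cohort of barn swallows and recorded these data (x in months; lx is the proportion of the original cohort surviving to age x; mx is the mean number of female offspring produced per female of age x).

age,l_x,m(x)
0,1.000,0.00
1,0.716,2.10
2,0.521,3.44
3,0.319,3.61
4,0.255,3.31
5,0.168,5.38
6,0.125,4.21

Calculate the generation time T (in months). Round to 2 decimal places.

2.92

lx·mx: 0, 1.5036, 1.79224, 1.15159, 0.84405, 0.90384, 0.52625 → R0 = 6.72157
x·lx·mx: 0, 1.5036, 3.58448, 3.45477, 3.3762, 4.5192, 3.1575 → Σ = 19.59575
T = 19.59575 / 6.72157 = 2.915353… → 2.92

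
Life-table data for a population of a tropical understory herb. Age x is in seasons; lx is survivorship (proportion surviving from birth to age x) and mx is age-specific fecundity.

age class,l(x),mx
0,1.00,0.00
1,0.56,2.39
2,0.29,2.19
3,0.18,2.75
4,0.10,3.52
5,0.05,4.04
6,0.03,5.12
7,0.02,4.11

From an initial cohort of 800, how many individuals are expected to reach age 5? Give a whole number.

Expected survivors = N0 · l_5 = 800 × 0.05 = 40 → 40

40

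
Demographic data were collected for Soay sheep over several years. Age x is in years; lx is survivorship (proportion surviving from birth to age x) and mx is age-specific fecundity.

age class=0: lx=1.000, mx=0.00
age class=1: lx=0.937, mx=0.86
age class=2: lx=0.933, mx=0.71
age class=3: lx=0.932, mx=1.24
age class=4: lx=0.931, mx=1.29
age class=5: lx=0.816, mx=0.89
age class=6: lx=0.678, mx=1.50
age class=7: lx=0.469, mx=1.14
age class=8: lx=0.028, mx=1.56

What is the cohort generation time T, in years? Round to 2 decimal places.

lx·mx: 0, 0.80582, 0.66243, 1.15568, 1.20099, 0.72624, 1.017, 0.53466, 0.04368 → R0 = 6.1465
x·lx·mx: 0, 0.80582, 1.32486, 3.46704, 4.80396, 3.6312, 6.102, 3.74262, 0.34944 → Σ = 24.22694
T = 24.22694 / 6.1465 = 3.941583… → 3.94

3.94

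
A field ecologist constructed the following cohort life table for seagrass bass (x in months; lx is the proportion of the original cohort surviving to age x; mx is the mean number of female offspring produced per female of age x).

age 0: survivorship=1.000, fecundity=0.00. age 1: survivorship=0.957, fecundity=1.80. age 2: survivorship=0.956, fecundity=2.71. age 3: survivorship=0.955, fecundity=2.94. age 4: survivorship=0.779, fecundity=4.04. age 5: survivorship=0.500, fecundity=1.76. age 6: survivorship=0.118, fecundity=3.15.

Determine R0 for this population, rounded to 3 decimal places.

11.520

lx·mx by age: 0, 1.7226, 2.59076, 2.8077, 3.14716, 0.88, 0.3717
R0 = Σ lx·mx = 11.51992 → 11.520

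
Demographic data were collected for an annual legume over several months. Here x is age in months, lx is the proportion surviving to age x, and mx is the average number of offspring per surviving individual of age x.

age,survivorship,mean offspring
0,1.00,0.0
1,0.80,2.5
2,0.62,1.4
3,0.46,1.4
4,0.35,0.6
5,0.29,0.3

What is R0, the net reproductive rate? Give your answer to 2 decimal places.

3.81

lx·mx by age: 0, 2, 0.868, 0.644, 0.21, 0.087
R0 = Σ lx·mx = 3.809 → 3.81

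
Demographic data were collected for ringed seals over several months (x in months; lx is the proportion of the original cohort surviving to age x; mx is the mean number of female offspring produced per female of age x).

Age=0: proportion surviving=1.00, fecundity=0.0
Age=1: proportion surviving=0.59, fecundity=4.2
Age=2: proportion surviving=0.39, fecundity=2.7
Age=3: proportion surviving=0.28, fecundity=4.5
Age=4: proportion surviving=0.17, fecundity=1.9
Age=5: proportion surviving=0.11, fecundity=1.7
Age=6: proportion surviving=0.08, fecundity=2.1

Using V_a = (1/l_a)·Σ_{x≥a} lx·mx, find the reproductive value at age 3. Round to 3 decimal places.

6.921

lx·mx for x ≥ 3: 1.26, 0.323, 0.187, 0.168 → sum = 1.938
V_3 = 1.938 / l_3 = 1.938 / 0.28 = 6.921429… → 6.921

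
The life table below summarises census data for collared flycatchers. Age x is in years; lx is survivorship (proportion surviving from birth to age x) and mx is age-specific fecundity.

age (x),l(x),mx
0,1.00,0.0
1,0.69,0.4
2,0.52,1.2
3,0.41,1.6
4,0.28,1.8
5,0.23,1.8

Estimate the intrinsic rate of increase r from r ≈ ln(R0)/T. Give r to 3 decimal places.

0.296

R0 = Σ lx·mx = 0 + 0.276 + 0.624 + 0.656 + 0.504 + 0.414 = 2.474
Σ x·lx·mx = 7.578; T = 7.578/2.474 = 3.06306…
r ≈ ln(R0)/T = ln(2.474)/3.06306… = 0.29573… → 0.296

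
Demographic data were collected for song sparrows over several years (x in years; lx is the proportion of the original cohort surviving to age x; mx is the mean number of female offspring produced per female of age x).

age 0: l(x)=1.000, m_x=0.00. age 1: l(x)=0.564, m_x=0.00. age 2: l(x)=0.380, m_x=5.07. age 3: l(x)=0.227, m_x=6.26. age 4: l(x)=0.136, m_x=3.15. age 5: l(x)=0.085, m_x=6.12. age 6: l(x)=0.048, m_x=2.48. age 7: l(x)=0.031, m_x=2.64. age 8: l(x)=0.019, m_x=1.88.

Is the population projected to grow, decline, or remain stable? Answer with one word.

R0 = Σ lx·mx = 0 + 0 + 1.9266 + 1.42102 + 0.4284 + 0.5202 + 0.11904 + 0.08184 + 0.03572 = 4.53282
R0 > 1, so the population is growing.

growing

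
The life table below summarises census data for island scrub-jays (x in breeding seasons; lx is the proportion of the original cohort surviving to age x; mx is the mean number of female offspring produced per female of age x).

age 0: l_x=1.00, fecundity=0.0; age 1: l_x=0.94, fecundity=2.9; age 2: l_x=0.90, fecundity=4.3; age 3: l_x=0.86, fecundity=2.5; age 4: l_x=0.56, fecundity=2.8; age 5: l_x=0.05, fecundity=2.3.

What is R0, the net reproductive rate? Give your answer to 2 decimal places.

10.43

lx·mx by age: 0, 2.726, 3.87, 2.15, 1.568, 0.115
R0 = Σ lx·mx = 10.429 → 10.43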